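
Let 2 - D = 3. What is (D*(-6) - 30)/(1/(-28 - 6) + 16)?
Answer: -272/181 ≈ -1.5028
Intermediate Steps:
D = -1 (D = 2 - 1*3 = 2 - 3 = -1)
(D*(-6) - 30)/(1/(-28 - 6) + 16) = (-1*(-6) - 30)/(1/(-28 - 6) + 16) = (6 - 30)/(1/(-34) + 16) = -24/(-1/34 + 16) = -24/543/34 = -24*34/543 = -272/181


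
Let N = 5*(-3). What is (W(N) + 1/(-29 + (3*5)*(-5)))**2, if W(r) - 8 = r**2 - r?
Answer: 665175681/10816 ≈ 61499.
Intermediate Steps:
N = -15
W(r) = 8 + r**2 - r (W(r) = 8 + (r**2 - r) = 8 + r**2 - r)
(W(N) + 1/(-29 + (3*5)*(-5)))**2 = ((8 + (-15)**2 - 1*(-15)) + 1/(-29 + (3*5)*(-5)))**2 = ((8 + 225 + 15) + 1/(-29 + 15*(-5)))**2 = (248 + 1/(-29 - 75))**2 = (248 + 1/(-104))**2 = (248 - 1/104)**2 = (25791/104)**2 = 665175681/10816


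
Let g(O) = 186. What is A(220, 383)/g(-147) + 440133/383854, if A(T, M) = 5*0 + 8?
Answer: 42467785/35698422 ≈ 1.1896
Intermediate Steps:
A(T, M) = 8 (A(T, M) = 0 + 8 = 8)
A(220, 383)/g(-147) + 440133/383854 = 8/186 + 440133/383854 = 8*(1/186) + 440133*(1/383854) = 4/93 + 440133/383854 = 42467785/35698422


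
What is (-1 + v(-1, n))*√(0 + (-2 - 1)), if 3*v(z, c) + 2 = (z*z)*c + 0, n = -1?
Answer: -2*I*√3 ≈ -3.4641*I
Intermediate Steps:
v(z, c) = -⅔ + c*z²/3 (v(z, c) = -⅔ + ((z*z)*c + 0)/3 = -⅔ + (z²*c + 0)/3 = -⅔ + (c*z² + 0)/3 = -⅔ + (c*z²)/3 = -⅔ + c*z²/3)
(-1 + v(-1, n))*√(0 + (-2 - 1)) = (-1 + (-⅔ + (⅓)*(-1)*(-1)²))*√(0 + (-2 - 1)) = (-1 + (-⅔ + (⅓)*(-1)*1))*√(0 - 3) = (-1 + (-⅔ - ⅓))*√(-3) = (-1 - 1)*(I*√3) = -2*I*√3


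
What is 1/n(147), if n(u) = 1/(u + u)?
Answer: 294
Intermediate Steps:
n(u) = 1/(2*u)
1/n(147) = 1/((½)/147) = 1/((½)*(1/147)) = 1/(1/294) = 294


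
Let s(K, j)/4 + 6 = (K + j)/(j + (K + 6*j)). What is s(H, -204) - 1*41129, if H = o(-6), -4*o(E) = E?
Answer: -13045321/317 ≈ -41152.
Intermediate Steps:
o(E) = -E/4
H = 3/2 (H = -¼*(-6) = 3/2 ≈ 1.5000)
s(K, j) = -24 + 4*(K + j)/(K + 7*j) (s(K, j) = -24 + 4*((K + j)/(j + (K + 6*j))) = -24 + 4*((K + j)/(K + 7*j)) = -24 + 4*(K + j)/(K + 7*j))
s(H, -204) - 1*41129 = 4*(-41*(-204) - 5*3/2)/(3/2 + 7*(-204)) - 1*41129 = 4*(8364 - 15/2)/(3/2 - 1428) - 41129 = 4*(16713/2)/(-2853/2) - 41129 = 4*(-2/2853)*(16713/2) - 41129 = -7428/317 - 41129 = -13045321/317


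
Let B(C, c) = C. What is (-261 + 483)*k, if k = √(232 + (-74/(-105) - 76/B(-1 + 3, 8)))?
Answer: 148*√536655/35 ≈ 3097.7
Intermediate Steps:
k = 2*√536655/105 (k = √(232 + (-74/(-105) - 76/(-1 + 3))) = √(232 + (-74*(-1/105) - 76/2)) = √(232 + (74/105 - 76*½)) = √(232 + (74/105 - 38)) = √(232 - 3916/105) = √(20444/105) = 2*√536655/105 ≈ 13.954)
(-261 + 483)*k = (-261 + 483)*(2*√536655/105) = 222*(2*√536655/105) = 148*√536655/35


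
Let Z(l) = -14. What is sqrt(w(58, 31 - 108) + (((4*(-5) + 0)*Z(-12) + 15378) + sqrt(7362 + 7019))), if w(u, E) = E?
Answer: sqrt(15581 + sqrt(14381)) ≈ 125.30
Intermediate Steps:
sqrt(w(58, 31 - 108) + (((4*(-5) + 0)*Z(-12) + 15378) + sqrt(7362 + 7019))) = sqrt((31 - 108) + (((4*(-5) + 0)*(-14) + 15378) + sqrt(7362 + 7019))) = sqrt(-77 + (((-20 + 0)*(-14) + 15378) + sqrt(14381))) = sqrt(-77 + ((-20*(-14) + 15378) + sqrt(14381))) = sqrt(-77 + ((280 + 15378) + sqrt(14381))) = sqrt(-77 + (15658 + sqrt(14381))) = sqrt(15581 + sqrt(14381))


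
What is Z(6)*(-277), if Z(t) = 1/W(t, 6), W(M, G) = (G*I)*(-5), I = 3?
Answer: 277/90 ≈ 3.0778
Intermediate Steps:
W(M, G) = -15*G (W(M, G) = (G*3)*(-5) = (3*G)*(-5) = -15*G)
Z(t) = -1/90 (Z(t) = 1/(-15*6) = 1/(-90) = -1/90)
Z(6)*(-277) = -1/90*(-277) = 277/90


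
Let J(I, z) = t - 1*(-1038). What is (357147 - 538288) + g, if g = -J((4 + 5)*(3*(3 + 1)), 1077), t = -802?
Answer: -181377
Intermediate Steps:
J(I, z) = 236 (J(I, z) = -802 - 1*(-1038) = -802 + 1038 = 236)
g = -236 (g = -1*236 = -236)
(357147 - 538288) + g = (357147 - 538288) - 236 = -181141 - 236 = -181377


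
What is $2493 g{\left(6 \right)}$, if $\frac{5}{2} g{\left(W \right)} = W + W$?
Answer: $\frac{59832}{5} \approx 11966.0$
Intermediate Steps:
$g{\left(W \right)} = \frac{4 W}{5}$ ($g{\left(W \right)} = \frac{2 \left(W + W\right)}{5} = \frac{2 \cdot 2 W}{5} = \frac{4 W}{5}$)
$2493 g{\left(6 \right)} = 2493 \cdot \frac{4}{5} \cdot 6 = 2493 \cdot \frac{24}{5} = \frac{59832}{5}$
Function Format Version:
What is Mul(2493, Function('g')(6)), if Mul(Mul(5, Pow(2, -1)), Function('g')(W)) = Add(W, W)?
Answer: Rational(59832, 5) ≈ 11966.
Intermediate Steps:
Function('g')(W) = Mul(Rational(4, 5), W) (Function('g')(W) = Mul(Rational(2, 5), Add(W, W)) = Mul(Rational(2, 5), Mul(2, W)) = Mul(Rational(4, 5), W))
Mul(2493, Function('g')(6)) = Mul(2493, Mul(Rational(4, 5), 6)) = Mul(2493, Rational(24, 5)) = Rational(59832, 5)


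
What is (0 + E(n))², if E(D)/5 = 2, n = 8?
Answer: 100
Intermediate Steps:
E(D) = 10 (E(D) = 5*2 = 10)
(0 + E(n))² = (0 + 10)² = 10² = 100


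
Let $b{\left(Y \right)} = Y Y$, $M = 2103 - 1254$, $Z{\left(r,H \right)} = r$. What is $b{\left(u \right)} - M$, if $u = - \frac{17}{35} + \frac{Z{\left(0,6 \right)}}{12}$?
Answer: $- \frac{1039736}{1225} \approx -848.76$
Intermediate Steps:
$u = - \frac{17}{35}$ ($u = - \frac{17}{35} + \frac{0}{12} = \left(-17\right) \frac{1}{35} + 0 \cdot \frac{1}{12} = - \frac{17}{35} + 0 = - \frac{17}{35} \approx -0.48571$)
$M = 849$
$b{\left(Y \right)} = Y^{2}$
$b{\left(u \right)} - M = \left(- \frac{17}{35}\right)^{2} - 849 = \frac{289}{1225} - 849 = - \frac{1039736}{1225}$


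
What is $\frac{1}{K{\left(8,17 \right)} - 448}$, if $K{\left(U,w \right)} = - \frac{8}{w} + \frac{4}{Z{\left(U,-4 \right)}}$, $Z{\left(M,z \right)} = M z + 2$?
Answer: $- \frac{255}{114394} \approx -0.0022291$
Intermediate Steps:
$Z{\left(M,z \right)} = 2 + M z$
$K{\left(U,w \right)} = - \frac{8}{w} + \frac{4}{2 - 4 U}$ ($K{\left(U,w \right)} = - \frac{8}{w} + \frac{4}{2 + U \left(-4\right)} = - \frac{8}{w} + \frac{4}{2 - 4 U}$)
$\frac{1}{K{\left(8,17 \right)} - 448} = \frac{1}{\frac{2 \left(-4 + 17 + 8 \cdot 8\right)}{17 \left(1 - 16\right)} - 448} = \frac{1}{2 \cdot \frac{1}{17} \frac{1}{1 - 16} \left(-4 + 17 + 64\right) - 448} = \frac{1}{2 \cdot \frac{1}{17} \frac{1}{-15} \cdot 77 - 448} = \frac{1}{2 \cdot \frac{1}{17} \left(- \frac{1}{15}\right) 77 - 448} = \frac{1}{- \frac{154}{255} - 448} = \frac{1}{- \frac{114394}{255}} = - \frac{255}{114394}$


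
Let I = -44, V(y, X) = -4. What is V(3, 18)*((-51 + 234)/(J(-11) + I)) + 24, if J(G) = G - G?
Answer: 447/11 ≈ 40.636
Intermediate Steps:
J(G) = 0
V(3, 18)*((-51 + 234)/(J(-11) + I)) + 24 = -4*(-51 + 234)/(0 - 44) + 24 = -732/(-44) + 24 = -732*(-1)/44 + 24 = -4*(-183/44) + 24 = 183/11 + 24 = 447/11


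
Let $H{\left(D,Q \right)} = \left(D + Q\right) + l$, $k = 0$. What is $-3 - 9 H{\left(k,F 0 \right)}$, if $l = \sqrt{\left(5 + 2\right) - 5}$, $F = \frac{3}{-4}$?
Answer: $-3 - 9 \sqrt{2} \approx -15.728$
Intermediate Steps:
$F = - \frac{3}{4}$ ($F = 3 \left(- \frac{1}{4}\right) = - \frac{3}{4} \approx -0.75$)
$l = \sqrt{2}$ ($l = \sqrt{7 - 5} = \sqrt{2} \approx 1.4142$)
$H{\left(D,Q \right)} = D + Q + \sqrt{2}$ ($H{\left(D,Q \right)} = \left(D + Q\right) + \sqrt{2} = D + Q + \sqrt{2}$)
$-3 - 9 H{\left(k,F 0 \right)} = -3 - 9 \left(0 - 0 + \sqrt{2}\right) = -3 - 9 \left(0 + 0 + \sqrt{2}\right) = -3 - 9 \sqrt{2}$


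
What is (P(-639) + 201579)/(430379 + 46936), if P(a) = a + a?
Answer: 66767/159105 ≈ 0.41964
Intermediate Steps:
P(a) = 2*a
(P(-639) + 201579)/(430379 + 46936) = (2*(-639) + 201579)/(430379 + 46936) = (-1278 + 201579)/477315 = 200301*(1/477315) = 66767/159105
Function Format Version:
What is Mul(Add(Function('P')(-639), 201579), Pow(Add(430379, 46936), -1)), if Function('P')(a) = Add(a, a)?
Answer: Rational(66767, 159105) ≈ 0.41964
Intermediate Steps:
Function('P')(a) = Mul(2, a)
Mul(Add(Function('P')(-639), 201579), Pow(Add(430379, 46936), -1)) = Mul(Add(Mul(2, -639), 201579), Pow(Add(430379, 46936), -1)) = Mul(Add(-1278, 201579), Pow(477315, -1)) = Mul(200301, Rational(1, 477315)) = Rational(66767, 159105)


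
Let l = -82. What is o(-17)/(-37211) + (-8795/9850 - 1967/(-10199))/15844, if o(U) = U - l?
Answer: -3030764661223/1692239986694360 ≈ -0.0017910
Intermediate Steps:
o(U) = 82 + U (o(U) = U - 1*(-82) = U + 82 = 82 + U)
o(-17)/(-37211) + (-8795/9850 - 1967/(-10199))/15844 = (82 - 17)/(-37211) + (-8795/9850 - 1967/(-10199))/15844 = 65*(-1/37211) + (-8795*1/9850 - 1967*(-1/10199))*(1/15844) = -65/37211 + (-1759/1970 + 281/1457)*(1/15844) = -65/37211 - 2009293/2870290*1/15844 = -65/37211 - 2009293/45476874760 = -3030764661223/1692239986694360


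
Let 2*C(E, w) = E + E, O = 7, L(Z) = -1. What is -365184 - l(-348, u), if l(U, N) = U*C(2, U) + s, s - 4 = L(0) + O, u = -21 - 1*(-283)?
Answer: -364498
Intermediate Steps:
u = 262 (u = -21 + 283 = 262)
C(E, w) = E (C(E, w) = (E + E)/2 = (2*E)/2 = E)
s = 10 (s = 4 + (-1 + 7) = 4 + 6 = 10)
l(U, N) = 10 + 2*U (l(U, N) = U*2 + 10 = 2*U + 10 = 10 + 2*U)
-365184 - l(-348, u) = -365184 - (10 + 2*(-348)) = -365184 - (10 - 696) = -365184 - 1*(-686) = -365184 + 686 = -364498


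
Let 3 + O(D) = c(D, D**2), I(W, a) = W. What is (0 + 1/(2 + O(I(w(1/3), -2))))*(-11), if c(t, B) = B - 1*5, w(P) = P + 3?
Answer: -99/46 ≈ -2.1522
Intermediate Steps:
w(P) = 3 + P
c(t, B) = -5 + B (c(t, B) = B - 5 = -5 + B)
O(D) = -8 + D**2 (O(D) = -3 + (-5 + D**2) = -8 + D**2)
(0 + 1/(2 + O(I(w(1/3), -2))))*(-11) = (0 + 1/(2 + (-8 + (3 + 1/3)**2)))*(-11) = (0 + 1/(2 + (-8 + (10/3)**2)))*(-11) = (0 + 1/(2 + (-8 + 100/9)))*(-11) = (0 + 1/(2 + 28/9))*(-11) = (0 + 1/(46/9))*(-11) = (0 + 9/46)*(-11) = (9/46)*(-11) = -99/46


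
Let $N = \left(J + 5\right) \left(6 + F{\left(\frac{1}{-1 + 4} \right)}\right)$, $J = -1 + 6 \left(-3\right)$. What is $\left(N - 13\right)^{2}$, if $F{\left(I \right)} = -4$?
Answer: $1681$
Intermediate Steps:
$J = -19$ ($J = -1 - 18 = -19$)
$N = -28$ ($N = \left(-19 + 5\right) \left(6 - 4\right) = \left(-14\right) 2 = -28$)
$\left(N - 13\right)^{2} = \left(-28 - 13\right)^{2} = \left(-41\right)^{2} = 1681$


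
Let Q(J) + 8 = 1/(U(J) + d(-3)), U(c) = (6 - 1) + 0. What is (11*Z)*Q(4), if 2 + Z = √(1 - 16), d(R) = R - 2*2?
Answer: 187 - 187*I*√15/2 ≈ 187.0 - 362.12*I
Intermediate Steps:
d(R) = -4 + R (d(R) = R - 4 = -4 + R)
U(c) = 5 (U(c) = 5 + 0 = 5)
Q(J) = -17/2 (Q(J) = -8 + 1/(5 + (-4 - 3)) = -8 + 1/(5 - 7) = -8 + 1/(-2) = -8 - ½ = -17/2)
Z = -2 + I*√15 (Z = -2 + √(1 - 16) = -2 + √(-15) = -2 + I*√15 ≈ -2.0 + 3.873*I)
(11*Z)*Q(4) = (11*(-2 + I*√15))*(-17/2) = (-22 + 11*I*√15)*(-17/2) = 187 - 187*I*√15/2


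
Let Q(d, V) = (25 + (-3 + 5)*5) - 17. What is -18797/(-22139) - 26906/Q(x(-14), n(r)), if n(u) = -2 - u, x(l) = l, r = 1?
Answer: -297666794/199251 ≈ -1493.9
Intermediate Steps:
Q(d, V) = 18 (Q(d, V) = (25 + 2*5) - 17 = (25 + 10) - 17 = 35 - 17 = 18)
-18797/(-22139) - 26906/Q(x(-14), n(r)) = -18797/(-22139) - 26906/18 = -18797*(-1/22139) - 26906*1/18 = 18797/22139 - 13453/9 = -297666794/199251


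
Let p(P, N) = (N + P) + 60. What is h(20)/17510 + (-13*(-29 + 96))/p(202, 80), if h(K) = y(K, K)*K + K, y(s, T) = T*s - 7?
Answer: -1255625/598842 ≈ -2.0968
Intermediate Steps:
y(s, T) = -7 + T*s
h(K) = K + K*(-7 + K**2) (h(K) = (-7 + K*K)*K + K = (-7 + K**2)*K + K = K*(-7 + K**2) + K = K + K*(-7 + K**2))
p(P, N) = 60 + N + P
h(20)/17510 + (-13*(-29 + 96))/p(202, 80) = (20*(-6 + 20**2))/17510 + (-13*(-29 + 96))/(60 + 80 + 202) = (20*(-6 + 400))*(1/17510) - 13*67/342 = (20*394)*(1/17510) - 871*1/342 = 7880*(1/17510) - 871/342 = 788/1751 - 871/342 = -1255625/598842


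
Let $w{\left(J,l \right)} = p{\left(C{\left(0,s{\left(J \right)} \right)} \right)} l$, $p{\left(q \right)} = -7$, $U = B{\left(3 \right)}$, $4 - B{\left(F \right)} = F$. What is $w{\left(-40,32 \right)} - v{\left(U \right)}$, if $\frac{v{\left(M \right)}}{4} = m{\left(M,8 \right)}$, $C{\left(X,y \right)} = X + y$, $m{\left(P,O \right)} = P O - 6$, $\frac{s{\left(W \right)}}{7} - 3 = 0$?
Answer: $-232$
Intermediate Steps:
$B{\left(F \right)} = 4 - F$
$U = 1$ ($U = 4 - 3 = 1$)
$s{\left(W \right)} = 21$ ($s{\left(W \right)} = 21 + 7 \cdot 0 = 21 + 0 = 21$)
$m{\left(P,O \right)} = -6 + O P$ ($m{\left(P,O \right)} = O P - 6 = -6 + O P$)
$w{\left(J,l \right)} = - 7 l$
$v{\left(M \right)} = -24 + 32 M$ ($v{\left(M \right)} = 4 \left(-6 + 8 M\right) = -24 + 32 M$)
$w{\left(-40,32 \right)} - v{\left(U \right)} = \left(-7\right) 32 - \left(-24 + 32 \cdot 1\right) = -224 - \left(-24 + 32\right) = -224 - 8 = -232$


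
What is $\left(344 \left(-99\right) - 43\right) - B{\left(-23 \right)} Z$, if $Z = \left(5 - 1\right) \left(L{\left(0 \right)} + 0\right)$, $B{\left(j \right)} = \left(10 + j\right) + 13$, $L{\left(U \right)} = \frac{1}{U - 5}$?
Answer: $-34099$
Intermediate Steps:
$L{\left(U \right)} = \frac{1}{-5 + U}$
$B{\left(j \right)} = 23 + j$
$Z = - \frac{4}{5}$ ($Z = \left(5 - 1\right) \left(\frac{1}{-5 + 0} + 0\right) = \left(5 - 1\right) \left(\frac{1}{-5} + 0\right) = 4 \left(- \frac{1}{5} + 0\right) = 4 \left(- \frac{1}{5}\right) = - \frac{4}{5} \approx -0.8$)
$\left(344 \left(-99\right) - 43\right) - B{\left(-23 \right)} Z = \left(344 \left(-99\right) - 43\right) - \left(23 - 23\right) \left(- \frac{4}{5}\right) = \left(-34056 - 43\right) - 0 \left(- \frac{4}{5}\right) = -34099 - 0 = -34099 + 0 = -34099$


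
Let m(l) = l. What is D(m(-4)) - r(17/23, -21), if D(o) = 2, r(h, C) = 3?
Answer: -1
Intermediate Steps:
D(m(-4)) - r(17/23, -21) = 2 - 1*3 = 2 - 3 = -1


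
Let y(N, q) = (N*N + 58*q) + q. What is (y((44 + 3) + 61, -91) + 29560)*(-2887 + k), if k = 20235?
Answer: 622012540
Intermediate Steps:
y(N, q) = N² + 59*q (y(N, q) = (N² + 58*q) + q = N² + 59*q)
(y((44 + 3) + 61, -91) + 29560)*(-2887 + k) = ((((44 + 3) + 61)² + 59*(-91)) + 29560)*(-2887 + 20235) = (((47 + 61)² - 5369) + 29560)*17348 = ((108² - 5369) + 29560)*17348 = ((11664 - 5369) + 29560)*17348 = (6295 + 29560)*17348 = 35855*17348 = 622012540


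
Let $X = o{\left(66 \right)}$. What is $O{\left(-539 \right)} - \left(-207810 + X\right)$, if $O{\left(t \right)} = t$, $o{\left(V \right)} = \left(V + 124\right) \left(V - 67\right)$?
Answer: $207461$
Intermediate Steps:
$o{\left(V \right)} = \left(-67 + V\right) \left(124 + V\right)$ ($o{\left(V \right)} = \left(124 + V\right) \left(-67 + V\right) = \left(-67 + V\right) \left(124 + V\right)$)
$X = -190$ ($X = -8308 + 66^{2} + 57 \cdot 66 = -8308 + 4356 + 3762 = -190$)
$O{\left(-539 \right)} - \left(-207810 + X\right) = -539 + \left(207810 - -190\right) = -539 + \left(207810 + 190\right) = -539 + 208000 = 207461$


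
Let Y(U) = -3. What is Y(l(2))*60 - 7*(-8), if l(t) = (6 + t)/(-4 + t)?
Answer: -124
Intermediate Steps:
l(t) = (6 + t)/(-4 + t)
Y(l(2))*60 - 7*(-8) = -3*60 - 7*(-8) = -180 + 56 = -124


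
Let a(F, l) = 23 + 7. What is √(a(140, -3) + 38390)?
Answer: 2*√9605 ≈ 196.01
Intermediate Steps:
a(F, l) = 30
√(a(140, -3) + 38390) = √(30 + 38390) = √38420 = 2*√9605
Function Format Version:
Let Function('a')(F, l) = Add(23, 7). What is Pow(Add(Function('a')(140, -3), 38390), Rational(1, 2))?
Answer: Mul(2, Pow(9605, Rational(1, 2))) ≈ 196.01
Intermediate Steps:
Function('a')(F, l) = 30
Pow(Add(Function('a')(140, -3), 38390), Rational(1, 2)) = Pow(Add(30, 38390), Rational(1, 2)) = Pow(38420, Rational(1, 2)) = Mul(2, Pow(9605, Rational(1, 2)))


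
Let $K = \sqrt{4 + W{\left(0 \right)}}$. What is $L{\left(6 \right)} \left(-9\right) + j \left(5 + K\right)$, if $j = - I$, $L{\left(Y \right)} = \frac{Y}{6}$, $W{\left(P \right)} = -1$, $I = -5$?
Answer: $16 + 5 \sqrt{3} \approx 24.66$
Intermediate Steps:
$L{\left(Y \right)} = \frac{Y}{6}$ ($L{\left(Y \right)} = Y \frac{1}{6} = \frac{Y}{6}$)
$j = 5$ ($j = \left(-1\right) \left(-5\right) = 5$)
$K = \sqrt{3}$ ($K = \sqrt{4 - 1} = \sqrt{3} \approx 1.732$)
$L{\left(6 \right)} \left(-9\right) + j \left(5 + K\right) = \frac{1}{6} \cdot 6 \left(-9\right) + 5 \left(5 + \sqrt{3}\right) = 1 \left(-9\right) + \left(25 + 5 \sqrt{3}\right) = -9 + \left(25 + 5 \sqrt{3}\right) = 16 + 5 \sqrt{3}$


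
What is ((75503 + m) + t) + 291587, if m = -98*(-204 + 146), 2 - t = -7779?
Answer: 380555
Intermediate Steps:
t = 7781 (t = 2 - 1*(-7779) = 2 + 7779 = 7781)
m = 5684 (m = -98*(-58) = 5684)
((75503 + m) + t) + 291587 = ((75503 + 5684) + 7781) + 291587 = (81187 + 7781) + 291587 = 88968 + 291587 = 380555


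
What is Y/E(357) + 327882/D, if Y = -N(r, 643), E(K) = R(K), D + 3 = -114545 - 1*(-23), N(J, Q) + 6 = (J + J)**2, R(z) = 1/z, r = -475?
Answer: -12299617025944/38175 ≈ -3.2219e+8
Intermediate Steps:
R(z) = 1/z
N(J, Q) = -6 + 4*J**2 (N(J, Q) = -6 + (J + J)**2 = -6 + (2*J)**2 = -6 + 4*J**2)
D = -114525 (D = -3 + (-114545 - 1*(-23)) = -3 + (-114545 + 23) = -3 - 114522 = -114525)
E(K) = 1/K
Y = -902494 (Y = -(-6 + 4*(-475)**2) = -(-6 + 4*225625) = -(-6 + 902500) = -1*902494 = -902494)
Y/E(357) + 327882/D = -902494/(1/357) + 327882/(-114525) = -902494/1/357 + 327882*(-1/114525) = -902494*357 - 109294/38175 = -322190358 - 109294/38175 = -12299617025944/38175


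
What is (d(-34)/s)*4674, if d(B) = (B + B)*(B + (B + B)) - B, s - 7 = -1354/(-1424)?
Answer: 454811360/111 ≈ 4.0974e+6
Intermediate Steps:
s = 5661/712 (s = 7 - 1354/(-1424) = 7 - 1354*(-1/1424) = 7 + 677/712 = 5661/712 ≈ 7.9508)
d(B) = -B + 6*B**2 (d(B) = (2*B)*(B + 2*B) - B = (2*B)*(3*B) - B = 6*B**2 - B = -B + 6*B**2)
(d(-34)/s)*4674 = ((-34*(-1 + 6*(-34)))/(5661/712))*4674 = (-34*(-1 - 204)*(712/5661))*4674 = (-34*(-205)*(712/5661))*4674 = (6970*(712/5661))*4674 = (291920/333)*4674 = 454811360/111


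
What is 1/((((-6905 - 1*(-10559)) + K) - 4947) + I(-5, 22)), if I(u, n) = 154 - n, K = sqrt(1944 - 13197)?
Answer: -387/453058 - 11*I*sqrt(93)/1359174 ≈ -0.0008542 - 7.8048e-5*I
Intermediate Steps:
K = 11*I*sqrt(93) (K = sqrt(-11253) = 11*I*sqrt(93) ≈ 106.08*I)
1/((((-6905 - 1*(-10559)) + K) - 4947) + I(-5, 22)) = 1/((((-6905 - 1*(-10559)) + 11*I*sqrt(93)) - 4947) + (154 - 1*22)) = 1/((((-6905 + 10559) + 11*I*sqrt(93)) - 4947) + (154 - 22)) = 1/(((3654 + 11*I*sqrt(93)) - 4947) + 132) = 1/((-1293 + 11*I*sqrt(93)) + 132) = 1/(-1161 + 11*I*sqrt(93))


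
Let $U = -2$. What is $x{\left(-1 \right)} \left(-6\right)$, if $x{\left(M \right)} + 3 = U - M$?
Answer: $24$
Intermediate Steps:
$x{\left(M \right)} = -5 - M$ ($x{\left(M \right)} = -3 - \left(2 + M\right) = -5 - M$)
$x{\left(-1 \right)} \left(-6\right) = \left(-5 - -1\right) \left(-6\right) = \left(-5 + 1\right) \left(-6\right) = \left(-4\right) \left(-6\right) = 24$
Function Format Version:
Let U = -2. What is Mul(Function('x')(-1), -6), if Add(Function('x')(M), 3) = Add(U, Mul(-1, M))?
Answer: 24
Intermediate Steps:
Function('x')(M) = Add(-5, Mul(-1, M)) (Function('x')(M) = Add(-3, Add(-2, Mul(-1, M))) = Add(-5, Mul(-1, M)))
Mul(Function('x')(-1), -6) = Mul(Add(-5, Mul(-1, -1)), -6) = Mul(Add(-5, 1), -6) = Mul(-4, -6) = 24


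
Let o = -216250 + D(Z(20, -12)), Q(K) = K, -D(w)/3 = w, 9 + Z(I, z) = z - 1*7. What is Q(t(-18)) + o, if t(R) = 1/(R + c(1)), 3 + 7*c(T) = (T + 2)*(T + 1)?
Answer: -26588425/123 ≈ -2.1617e+5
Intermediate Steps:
Z(I, z) = -16 + z (Z(I, z) = -9 + (z - 1*7) = -9 + (z - 7) = -9 + (-7 + z) = -16 + z)
D(w) = -3*w
c(T) = -3/7 + (1 + T)*(2 + T)/7 (c(T) = -3/7 + ((T + 2)*(T + 1))/7 = -3/7 + ((2 + T)*(1 + T))/7 = -3/7 + ((1 + T)*(2 + T))/7 = -3/7 + (1 + T)*(2 + T)/7)
t(R) = 1/(3/7 + R) (t(R) = 1/(R + (-1/7 + (1/7)*1**2 + (3/7)*1)) = 1/(R + (-1/7 + (1/7)*1 + 3/7)) = 1/(R + (-1/7 + 1/7 + 3/7)) = 1/(R + 3/7) = 1/(3/7 + R))
o = -216166 (o = -216250 - 3*(-16 - 12) = -216250 - 3*(-28) = -216250 + 84 = -216166)
Q(t(-18)) + o = 7/(3 + 7*(-18)) - 216166 = 7/(3 - 126) - 216166 = 7/(-123) - 216166 = 7*(-1/123) - 216166 = -7/123 - 216166 = -26588425/123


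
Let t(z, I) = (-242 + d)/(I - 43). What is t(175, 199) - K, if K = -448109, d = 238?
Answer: 17476250/39 ≈ 4.4811e+5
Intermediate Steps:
t(z, I) = -4/(-43 + I) (t(z, I) = (-242 + 238)/(I - 43) = -4/(-43 + I))
t(175, 199) - K = -4/(-43 + 199) - 1*(-448109) = -4/156 + 448109 = -4*1/156 + 448109 = -1/39 + 448109 = 17476250/39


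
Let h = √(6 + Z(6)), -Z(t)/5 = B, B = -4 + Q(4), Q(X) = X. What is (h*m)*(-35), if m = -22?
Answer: 770*√6 ≈ 1886.1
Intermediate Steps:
B = 0 (B = -4 + 4 = 0)
Z(t) = 0 (Z(t) = -5*0 = 0)
h = √6 (h = √(6 + 0) = √6 ≈ 2.4495)
(h*m)*(-35) = (√6*(-22))*(-35) = -22*√6*(-35) = 770*√6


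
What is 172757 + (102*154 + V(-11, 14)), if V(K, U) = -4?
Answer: 188461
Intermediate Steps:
172757 + (102*154 + V(-11, 14)) = 172757 + (102*154 - 4) = 172757 + (15708 - 4) = 172757 + 15704 = 188461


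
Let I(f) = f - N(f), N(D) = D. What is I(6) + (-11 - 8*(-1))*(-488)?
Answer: 1464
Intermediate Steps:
I(f) = 0 (I(f) = f - f = 0)
I(6) + (-11 - 8*(-1))*(-488) = 0 + (-11 - 8*(-1))*(-488) = 0 + (-11 + 8)*(-488) = 0 - 3*(-488) = 0 + 1464 = 1464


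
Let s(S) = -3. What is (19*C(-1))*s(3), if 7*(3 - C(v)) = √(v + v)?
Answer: -171 + 57*I*√2/7 ≈ -171.0 + 11.516*I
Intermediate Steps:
C(v) = 3 - √2*√v/7 (C(v) = 3 - √(v + v)/7 = 3 - √2*√v/7)
(19*C(-1))*s(3) = (19*(3 - √2*√(-1)/7))*(-3) = (19*(3 - √2*I/7))*(-3) = (19*(3 - I*√2/7))*(-3) = (57 - 19*I*√2/7)*(-3) = -171 + 57*I*√2/7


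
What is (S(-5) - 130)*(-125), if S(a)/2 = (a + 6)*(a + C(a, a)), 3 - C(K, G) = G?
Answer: 15500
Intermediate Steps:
C(K, G) = 3 - G
S(a) = 36 + 6*a (S(a) = 2*((a + 6)*(a + (3 - a))) = 2*((6 + a)*3) = 2*(18 + 3*a) = 36 + 6*a)
(S(-5) - 130)*(-125) = ((36 + 6*(-5)) - 130)*(-125) = ((36 - 30) - 130)*(-125) = (6 - 130)*(-125) = -124*(-125) = 15500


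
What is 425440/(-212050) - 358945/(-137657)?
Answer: 1754949317/2919016685 ≈ 0.60121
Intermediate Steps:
425440/(-212050) - 358945/(-137657) = 425440*(-1/212050) - 358945*(-1/137657) = -42544/21205 + 358945/137657 = 1754949317/2919016685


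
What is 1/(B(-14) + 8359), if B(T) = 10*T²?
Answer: 1/10319 ≈ 9.6909e-5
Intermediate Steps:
1/(B(-14) + 8359) = 1/(10*(-14)² + 8359) = 1/(10*196 + 8359) = 1/(1960 + 8359) = 1/10319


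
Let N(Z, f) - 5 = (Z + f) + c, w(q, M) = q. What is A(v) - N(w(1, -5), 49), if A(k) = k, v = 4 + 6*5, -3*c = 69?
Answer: 2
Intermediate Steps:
c = -23 (c = -1/3*69 = -23)
N(Z, f) = -18 + Z + f (N(Z, f) = 5 + ((Z + f) - 23) = 5 + (-23 + Z + f) = -18 + Z + f)
v = 34 (v = 4 + 30 = 34)
A(v) - N(w(1, -5), 49) = 34 - (-18 + 1 + 49) = 34 - 1*32 = 34 - 32 = 2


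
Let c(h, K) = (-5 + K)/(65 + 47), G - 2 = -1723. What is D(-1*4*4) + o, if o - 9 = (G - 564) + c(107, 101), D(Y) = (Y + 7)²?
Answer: -15359/7 ≈ -2194.1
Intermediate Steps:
G = -1721 (G = 2 - 1723 = -1721)
D(Y) = (7 + Y)²
c(h, K) = -5/112 + K/112 (c(h, K) = (-5 + K)/112 = (-5 + K)*(1/112) = -5/112 + K/112)
o = -15926/7 (o = 9 + ((-1721 - 564) + (-5/112 + (1/112)*101)) = 9 + (-2285 + (-5/112 + 101/112)) = 9 + (-2285 + 6/7) = 9 - 15989/7 = -15926/7 ≈ -2275.1)
D(-1*4*4) + o = (7 - 1*4*4)² - 15926/7 = (7 - 4*4)² - 15926/7 = (7 - 16)² - 15926/7 = (-9)² - 15926/7 = 81 - 15926/7 = -15359/7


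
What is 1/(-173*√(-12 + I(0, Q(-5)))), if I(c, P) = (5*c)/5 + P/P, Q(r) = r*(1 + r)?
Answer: I*√11/1903 ≈ 0.0017428*I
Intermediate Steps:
I(c, P) = 1 + c (I(c, P) = (5*c)*(⅕) + 1 = c + 1 = 1 + c)
1/(-173*√(-12 + I(0, Q(-5)))) = 1/(-173*√(-12 + (1 + 0))) = 1/(-173*√(-12 + 1)) = 1/(-173*I*√11) = I*√11/1903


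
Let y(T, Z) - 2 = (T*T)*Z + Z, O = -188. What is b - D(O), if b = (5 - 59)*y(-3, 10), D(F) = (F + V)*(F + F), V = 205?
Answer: 884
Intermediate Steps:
y(T, Z) = 2 + Z + Z*T² (y(T, Z) = 2 + ((T*T)*Z + Z) = 2 + (T²*Z + Z) = 2 + (Z*T² + Z) = 2 + (Z + Z*T²) = 2 + Z + Z*T²)
D(F) = 2*F*(205 + F) (D(F) = (F + 205)*(F + F) = (205 + F)*(2*F) = 2*F*(205 + F))
b = -5508 (b = (5 - 59)*(2 + 10 + 10*(-3)²) = -54*(2 + 10 + 10*9) = -54*(2 + 10 + 90) = -54*102 = -5508)
b - D(O) = -5508 - 2*(-188)*(205 - 188) = -5508 - 2*(-188)*17 = -5508 - 1*(-6392) = -5508 + 6392 = 884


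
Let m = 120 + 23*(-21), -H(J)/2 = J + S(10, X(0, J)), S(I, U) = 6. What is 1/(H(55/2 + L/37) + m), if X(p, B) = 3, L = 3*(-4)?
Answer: -37/15886 ≈ -0.0023291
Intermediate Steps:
L = -12
H(J) = -12 - 2*J (H(J) = -2*(J + 6) = -2*(6 + J) = -12 - 2*J)
m = -363 (m = 120 - 483 = -363)
1/(H(55/2 + L/37) + m) = 1/((-12 - 2*(55/2 - 12/37)) - 363) = 1/((-12 - 2*2011/74) - 363) = 1/((-12 - 2011/37) - 363) = 1/(-2455/37 - 363) = 1/(-15886/37) = -37/15886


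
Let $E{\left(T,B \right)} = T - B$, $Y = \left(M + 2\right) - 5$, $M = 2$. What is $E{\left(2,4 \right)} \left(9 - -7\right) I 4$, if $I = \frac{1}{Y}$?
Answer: $128$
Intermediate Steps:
$Y = -1$ ($Y = \left(2 + 2\right) - 5 = 4 - 5 = -1$)
$I = -1$ ($I = \frac{1}{-1} = -1$)
$E{\left(2,4 \right)} \left(9 - -7\right) I 4 = \left(2 - 4\right) \left(9 - -7\right) \left(\left(-1\right) 4\right) = \left(2 - 4\right) \left(9 + 7\right) \left(-4\right) = \left(-2\right) 16 \left(-4\right) = \left(-32\right) \left(-4\right) = 128$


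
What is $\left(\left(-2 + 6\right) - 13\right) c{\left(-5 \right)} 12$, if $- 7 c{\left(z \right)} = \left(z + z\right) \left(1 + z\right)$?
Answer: $\frac{4320}{7} \approx 617.14$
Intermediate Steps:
$c{\left(z \right)} = - \frac{2 z \left(1 + z\right)}{7}$ ($c{\left(z \right)} = - \frac{\left(z + z\right) \left(1 + z\right)}{7} = - \frac{2 z \left(1 + z\right)}{7}$)
$\left(\left(-2 + 6\right) - 13\right) c{\left(-5 \right)} 12 = \left(\left(-2 + 6\right) - 13\right) \left(\left(- \frac{2}{7}\right) \left(-5\right) \left(1 - 5\right)\right) 12 = \left(4 - 13\right) \left(\left(- \frac{2}{7}\right) \left(-5\right) \left(-4\right)\right) 12 = \left(-9\right) \left(- \frac{40}{7}\right) 12 = \frac{360}{7} \cdot 12 = \frac{4320}{7}$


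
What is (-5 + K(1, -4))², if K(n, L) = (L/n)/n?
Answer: 81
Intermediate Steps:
K(n, L) = L/n²
(-5 + K(1, -4))² = (-5 - 4/1²)² = (-5 - 4*1)² = (-5 - 4)² = (-9)² = 81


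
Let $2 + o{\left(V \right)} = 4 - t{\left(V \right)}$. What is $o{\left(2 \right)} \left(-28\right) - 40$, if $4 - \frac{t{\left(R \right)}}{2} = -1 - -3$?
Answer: $16$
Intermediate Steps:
$t{\left(R \right)} = 4$ ($t{\left(R \right)} = 8 - 2 \left(-1 - -3\right) = 8 - 2 \left(-1 + 3\right) = 8 - 4 = 4$)
$o{\left(V \right)} = -2$ ($o{\left(V \right)} = -2 + \left(4 - 4\right) = -2 + 0 = -2$)
$o{\left(2 \right)} \left(-28\right) - 40 = \left(-2\right) \left(-28\right) - 40 = 56 - 40 = 16$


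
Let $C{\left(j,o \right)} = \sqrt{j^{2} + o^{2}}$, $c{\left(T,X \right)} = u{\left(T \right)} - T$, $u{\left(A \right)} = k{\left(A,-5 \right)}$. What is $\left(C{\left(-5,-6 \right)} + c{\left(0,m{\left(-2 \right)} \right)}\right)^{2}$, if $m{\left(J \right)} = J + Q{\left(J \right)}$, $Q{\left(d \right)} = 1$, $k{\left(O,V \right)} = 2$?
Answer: $\left(2 + \sqrt{61}\right)^{2} \approx 96.241$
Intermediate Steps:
$u{\left(A \right)} = 2$
$m{\left(J \right)} = 1 + J$ ($m{\left(J \right)} = J + 1 = 1 + J$)
$c{\left(T,X \right)} = 2 - T$
$\left(C{\left(-5,-6 \right)} + c{\left(0,m{\left(-2 \right)} \right)}\right)^{2} = \left(\sqrt{\left(-5\right)^{2} + \left(-6\right)^{2}} + \left(2 - 0\right)\right)^{2} = \left(\sqrt{25 + 36} + \left(2 + 0\right)\right)^{2} = \left(\sqrt{61} + 2\right)^{2} = \left(2 + \sqrt{61}\right)^{2}$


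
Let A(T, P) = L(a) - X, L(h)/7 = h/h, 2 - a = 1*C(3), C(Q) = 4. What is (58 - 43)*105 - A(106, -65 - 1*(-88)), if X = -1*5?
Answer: 1563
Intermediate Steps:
a = -2 (a = 2 - 4 = -2)
L(h) = 7 (L(h) = 7*(h/h) = 7*1 = 7)
X = -5
A(T, P) = 12 (A(T, P) = 7 - 1*(-5) = 7 + 5 = 12)
(58 - 43)*105 - A(106, -65 - 1*(-88)) = (58 - 43)*105 - 1*12 = 15*105 - 12 = 1575 - 12 = 1563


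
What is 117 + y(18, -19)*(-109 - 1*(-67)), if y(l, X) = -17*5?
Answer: 3687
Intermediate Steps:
y(l, X) = -85
117 + y(18, -19)*(-109 - 1*(-67)) = 117 - 85*(-109 - 1*(-67)) = 117 - 85*(-109 + 67) = 117 - 85*(-42) = 117 + 3570 = 3687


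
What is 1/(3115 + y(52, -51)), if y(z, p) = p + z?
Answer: 1/3116 ≈ 0.00032092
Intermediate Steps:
1/(3115 + y(52, -51)) = 1/(3115 + (-51 + 52)) = 1/(3115 + 1) = 1/3116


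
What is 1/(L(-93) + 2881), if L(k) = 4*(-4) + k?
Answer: 1/2772 ≈ 0.00036075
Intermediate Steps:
L(k) = -16 + k
1/(L(-93) + 2881) = 1/((-16 - 93) + 2881) = 1/(-109 + 2881) = 1/2772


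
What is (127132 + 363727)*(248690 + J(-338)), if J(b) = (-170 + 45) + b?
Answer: 121844456993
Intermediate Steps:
J(b) = -125 + b
(127132 + 363727)*(248690 + J(-338)) = (127132 + 363727)*(248690 + (-125 - 338)) = 490859*(248690 - 463) = 490859*248227 = 121844456993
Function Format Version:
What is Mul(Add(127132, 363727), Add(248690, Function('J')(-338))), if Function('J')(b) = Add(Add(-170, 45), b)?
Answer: 121844456993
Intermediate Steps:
Function('J')(b) = Add(-125, b)
Mul(Add(127132, 363727), Add(248690, Function('J')(-338))) = Mul(Add(127132, 363727), Add(248690, Add(-125, -338))) = Mul(490859, Add(248690, -463)) = Mul(490859, 248227) = 121844456993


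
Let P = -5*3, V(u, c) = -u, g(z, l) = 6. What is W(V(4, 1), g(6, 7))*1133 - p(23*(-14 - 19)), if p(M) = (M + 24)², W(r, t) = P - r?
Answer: -552688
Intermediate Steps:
P = -15
W(r, t) = -15 - r
p(M) = (24 + M)²
W(V(4, 1), g(6, 7))*1133 - p(23*(-14 - 19)) = (-15 - (-1)*4)*1133 - (24 + 23*(-14 - 19))² = (-15 - 1*(-4))*1133 - (24 + 23*(-33))² = (-15 + 4)*1133 - (24 - 759)² = -11*1133 - 1*(-735)² = -12463 - 1*540225 = -12463 - 540225 = -552688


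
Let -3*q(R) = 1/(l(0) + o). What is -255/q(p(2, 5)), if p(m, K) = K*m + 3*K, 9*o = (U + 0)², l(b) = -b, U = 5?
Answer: 2125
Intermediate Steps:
o = 25/9 (o = (5 + 0)²/9 = (⅑)*5² = (⅑)*25 = 25/9 ≈ 2.7778)
p(m, K) = 3*K + K*m
q(R) = -3/25 (q(R) = -1/(3*(-1*0 + 25/9)) = -1/(3*(0 + 25/9)) = -1/(3*25/9) = -⅓*9/25 = -3/25)
-255/q(p(2, 5)) = -255/(-3/25) = -255*(-25/3) = 2125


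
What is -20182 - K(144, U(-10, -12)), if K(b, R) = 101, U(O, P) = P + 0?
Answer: -20283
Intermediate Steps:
U(O, P) = P
-20182 - K(144, U(-10, -12)) = -20182 - 1*101 = -20182 - 101 = -20283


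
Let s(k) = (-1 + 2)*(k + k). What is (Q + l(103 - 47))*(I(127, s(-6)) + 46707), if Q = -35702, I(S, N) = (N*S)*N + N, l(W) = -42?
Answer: -2322752352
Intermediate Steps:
s(k) = 2*k (s(k) = 1*(2*k) = 2*k)
I(S, N) = N + S*N**2 (I(S, N) = S*N**2 + N = N + S*N**2)
(Q + l(103 - 47))*(I(127, s(-6)) + 46707) = (-35702 - 42)*((2*(-6))*(1 + (2*(-6))*127) + 46707) = -35744*(-12*(1 - 12*127) + 46707) = -35744*(-12*(1 - 1524) + 46707) = -35744*(-12*(-1523) + 46707) = -35744*(18276 + 46707) = -35744*64983 = -2322752352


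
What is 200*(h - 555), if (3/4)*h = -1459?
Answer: -1500200/3 ≈ -5.0007e+5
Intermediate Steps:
h = -5836/3 (h = (4/3)*(-1459) = -5836/3 ≈ -1945.3)
200*(h - 555) = 200*(-5836/3 - 555) = 200*(-7501/3) = -1500200/3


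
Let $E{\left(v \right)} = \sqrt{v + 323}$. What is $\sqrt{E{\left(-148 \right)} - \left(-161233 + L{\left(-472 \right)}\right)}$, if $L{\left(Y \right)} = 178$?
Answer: $\sqrt{161055 + 5 \sqrt{7}} \approx 401.33$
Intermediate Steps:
$E{\left(v \right)} = \sqrt{323 + v}$
$\sqrt{E{\left(-148 \right)} - \left(-161233 + L{\left(-472 \right)}\right)} = \sqrt{\sqrt{323 - 148} + \left(161233 - 178\right)} = \sqrt{\sqrt{175} + \left(161233 - 178\right)} = \sqrt{5 \sqrt{7} + 161055} = \sqrt{161055 + 5 \sqrt{7}}$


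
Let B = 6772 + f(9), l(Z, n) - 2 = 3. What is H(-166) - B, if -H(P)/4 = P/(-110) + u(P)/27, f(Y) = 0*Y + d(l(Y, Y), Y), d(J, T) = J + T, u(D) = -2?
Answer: -10085734/1485 ≈ -6791.7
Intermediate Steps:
l(Z, n) = 5 (l(Z, n) = 2 + 3 = 5)
f(Y) = 5 + Y (f(Y) = 0*Y + (5 + Y) = 0 + (5 + Y) = 5 + Y)
H(P) = 8/27 + 2*P/55 (H(P) = -4*(P/(-110) - 2/27) = -4*(P*(-1/110) - 2*1/27) = -4*(-P/110 - 2/27) = -4*(-2/27 - P/110) = 8/27 + 2*P/55)
B = 6786 (B = 6772 + (5 + 9) = 6772 + 14 = 6786)
H(-166) - B = (8/27 + (2/55)*(-166)) - 1*6786 = (8/27 - 332/55) - 6786 = -8524/1485 - 6786 = -10085734/1485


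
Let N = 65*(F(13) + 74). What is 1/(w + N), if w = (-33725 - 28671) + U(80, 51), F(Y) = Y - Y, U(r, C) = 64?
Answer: -1/57522 ≈ -1.7385e-5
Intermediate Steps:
F(Y) = 0
N = 4810 (N = 65*(0 + 74) = 65*74 = 4810)
w = -62332 (w = (-33725 - 28671) + 64 = -62396 + 64 = -62332)
1/(w + N) = 1/(-62332 + 4810) = 1/(-57522) = -1/57522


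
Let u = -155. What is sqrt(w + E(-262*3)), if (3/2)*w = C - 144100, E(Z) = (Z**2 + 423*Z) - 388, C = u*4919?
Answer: 370*I*sqrt(21)/3 ≈ 565.18*I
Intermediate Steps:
C = -762445 (C = -155*4919 = -762445)
E(Z) = -388 + Z**2 + 423*Z
w = -1813090/3 (w = 2*(-762445 - 144100)/3 = (2/3)*(-906545) = -1813090/3 ≈ -6.0436e+5)
sqrt(w + E(-262*3)) = sqrt(-1813090/3 + (-388 + (-262*3)**2 + 423*(-262*3))) = sqrt(-1813090/3 + (-388 + (-786)**2 + 423*(-786))) = sqrt(-1813090/3 + (-388 + 617796 - 332478)) = sqrt(-1813090/3 + 284930) = sqrt(-958300/3) = 370*I*sqrt(21)/3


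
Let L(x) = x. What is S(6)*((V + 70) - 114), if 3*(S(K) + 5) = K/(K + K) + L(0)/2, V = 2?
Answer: 203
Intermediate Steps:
S(K) = -29/6 (S(K) = -5 + (K/(K + K) + 0/2)/3 = -5 + (K/((2*K)) + 0*(½))/3 = -5 + (K*(1/(2*K)) + 0)/3 = -5 + (½ + 0)/3 = -5 + (⅓)*(½) = -5 + ⅙ = -29/6)
S(6)*((V + 70) - 114) = -29*((2 + 70) - 114)/6 = -29*(72 - 114)/6 = -29/6*(-42) = 203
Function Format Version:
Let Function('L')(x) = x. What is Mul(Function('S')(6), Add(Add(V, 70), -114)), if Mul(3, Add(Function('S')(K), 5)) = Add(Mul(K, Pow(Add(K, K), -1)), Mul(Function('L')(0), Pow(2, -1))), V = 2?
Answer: 203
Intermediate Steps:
Function('S')(K) = Rational(-29, 6) (Function('S')(K) = Add(-5, Mul(Rational(1, 3), Add(Mul(K, Pow(Add(K, K), -1)), Mul(0, Pow(2, -1))))) = Add(-5, Mul(Rational(1, 3), Add(Mul(K, Pow(Mul(2, K), -1)), Mul(0, Rational(1, 2))))) = Add(-5, Mul(Rational(1, 3), Add(Mul(K, Mul(Rational(1, 2), Pow(K, -1))), 0))) = Add(-5, Mul(Rational(1, 3), Add(Rational(1, 2), 0))) = Add(-5, Mul(Rational(1, 3), Rational(1, 2))) = Add(-5, Rational(1, 6)) = Rational(-29, 6))
Mul(Function('S')(6), Add(Add(V, 70), -114)) = Mul(Rational(-29, 6), Add(Add(2, 70), -114)) = Mul(Rational(-29, 6), Add(72, -114)) = Mul(Rational(-29, 6), -42) = 203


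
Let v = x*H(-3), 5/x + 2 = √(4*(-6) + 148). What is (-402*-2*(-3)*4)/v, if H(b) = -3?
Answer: -6432/5 + 6432*√31/5 ≈ 5876.0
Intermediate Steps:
x = 5/(-2 + 2*√31) (x = 5/(-2 + √(4*(-6) + 148)) = 5/(-2 + √(-24 + 148)) = 5/(-2 + √124) = 5/(-2 + 2*√31) ≈ 0.54731)
v = -¼ - √31/4 (v = (1/12 + √31/12)*(-3) = -¼ - √31/4 ≈ -1.6419)
(-402*-2*(-3)*4)/v = (-402*-2*(-3)*4)/(-¼ - √31/4) = (-402*6*4)/(-¼ - √31/4) = (-402*24)/(-¼ - √31/4) = (-134*72)/(-¼ - √31/4) = -9648/(-¼ - √31/4)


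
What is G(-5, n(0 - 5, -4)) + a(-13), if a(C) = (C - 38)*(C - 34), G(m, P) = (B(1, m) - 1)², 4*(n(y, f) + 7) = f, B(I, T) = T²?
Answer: 2973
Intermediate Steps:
n(y, f) = -7 + f/4
G(m, P) = (-1 + m²)² (G(m, P) = (m² - 1)² = (-1 + m²)²)
a(C) = (-38 + C)*(-34 + C)
G(-5, n(0 - 5, -4)) + a(-13) = (-1 + (-5)²)² + (1292 + (-13)² - 72*(-13)) = (-1 + 25)² + (1292 + 169 + 936) = 24² + 2397 = 576 + 2397 = 2973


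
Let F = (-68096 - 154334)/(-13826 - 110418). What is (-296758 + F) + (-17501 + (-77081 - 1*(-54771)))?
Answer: -20908228203/62122 ≈ -3.3657e+5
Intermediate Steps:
F = 111215/62122 (F = -222430/(-124244) = -222430*(-1/124244) = 111215/62122 ≈ 1.7903)
(-296758 + F) + (-17501 + (-77081 - 1*(-54771))) = (-296758 + 111215/62122) + (-17501 + (-77081 - 1*(-54771))) = -18435089261/62122 + (-17501 + (-77081 + 54771)) = -18435089261/62122 + (-17501 - 22310) = -18435089261/62122 - 39811 = -20908228203/62122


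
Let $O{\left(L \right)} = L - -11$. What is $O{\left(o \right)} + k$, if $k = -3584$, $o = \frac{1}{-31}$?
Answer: $- \frac{110764}{31} \approx -3573.0$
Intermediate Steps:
$o = - \frac{1}{31} \approx -0.032258$
$O{\left(L \right)} = 11 + L$ ($O{\left(L \right)} = L + 11 = 11 + L$)
$O{\left(o \right)} + k = \left(11 - \frac{1}{31}\right) - 3584 = \frac{340}{31} - 3584 = - \frac{110764}{31}$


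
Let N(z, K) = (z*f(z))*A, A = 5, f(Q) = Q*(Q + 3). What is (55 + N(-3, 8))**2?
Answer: 3025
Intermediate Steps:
f(Q) = Q*(3 + Q)
N(z, K) = 5*z**2*(3 + z) (N(z, K) = (z*(z*(3 + z)))*5 = (z**2*(3 + z))*5 = 5*z**2*(3 + z))
(55 + N(-3, 8))**2 = (55 + 5*(-3)**2*(3 - 3))**2 = (55 + 5*9*0)**2 = (55 + 0)**2 = 55**2 = 3025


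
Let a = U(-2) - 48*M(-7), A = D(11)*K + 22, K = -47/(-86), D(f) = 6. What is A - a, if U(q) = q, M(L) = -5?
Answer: -9147/43 ≈ -212.72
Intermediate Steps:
K = 47/86 (K = -47*(-1/86) = 47/86 ≈ 0.54651)
A = 1087/43 (A = 6*(47/86) + 22 = 141/43 + 22 = 1087/43 ≈ 25.279)
a = 238 (a = -2 - 48*(-5) = -2 + 240 = 238)
A - a = 1087/43 - 1*238 = 1087/43 - 238 = -9147/43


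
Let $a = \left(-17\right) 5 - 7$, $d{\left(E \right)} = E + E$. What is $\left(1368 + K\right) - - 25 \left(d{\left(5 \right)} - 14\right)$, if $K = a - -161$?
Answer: $1337$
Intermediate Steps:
$d{\left(E \right)} = 2 E$
$a = -92$ ($a = -85 - 7 = -92$)
$K = 69$ ($K = -92 - -161 = -92 + 161 = 69$)
$\left(1368 + K\right) - - 25 \left(d{\left(5 \right)} - 14\right) = \left(1368 + 69\right) - - 25 \left(2 \cdot 5 - 14\right) = 1437 - - 25 \left(10 - 14\right) = 1437 - \left(-25\right) \left(-4\right) = 1437 - 100 = 1337$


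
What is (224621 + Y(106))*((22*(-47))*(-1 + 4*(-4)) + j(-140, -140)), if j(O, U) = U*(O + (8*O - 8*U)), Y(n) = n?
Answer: 8354900406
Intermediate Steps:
j(O, U) = U*(-8*U + 9*O) (j(O, U) = U*(O + (-8*U + 8*O)) = U*(-8*U + 9*O))
(224621 + Y(106))*((22*(-47))*(-1 + 4*(-4)) + j(-140, -140)) = (224621 + 106)*((22*(-47))*(-1 + 4*(-4)) - 140*(-8*(-140) + 9*(-140))) = 224727*(-1034*(-1 - 16) - 140*(1120 - 1260)) = 224727*(-1034*(-17) - 140*(-140)) = 224727*(17578 + 19600) = 224727*37178 = 8354900406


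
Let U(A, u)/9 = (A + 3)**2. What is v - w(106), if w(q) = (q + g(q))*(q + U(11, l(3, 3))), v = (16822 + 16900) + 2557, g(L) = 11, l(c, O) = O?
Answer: -182511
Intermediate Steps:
U(A, u) = 9*(3 + A)**2 (U(A, u) = 9*(A + 3)**2 = 9*(3 + A)**2)
v = 36279 (v = 33722 + 2557 = 36279)
w(q) = (11 + q)*(1764 + q) (w(q) = (q + 11)*(q + 9*(3 + 11)**2) = (11 + q)*(q + 9*14**2) = (11 + q)*(q + 9*196) = (11 + q)*(q + 1764) = (11 + q)*(1764 + q))
v - w(106) = 36279 - (19404 + 106**2 + 1775*106) = 36279 - (19404 + 11236 + 188150) = 36279 - 1*218790 = 36279 - 218790 = -182511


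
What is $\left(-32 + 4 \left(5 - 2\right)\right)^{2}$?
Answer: $400$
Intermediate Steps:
$\left(-32 + 4 \left(5 - 2\right)\right)^{2} = \left(-32 + 4 \cdot 3\right)^{2} = \left(-32 + 12\right)^{2} = \left(-20\right)^{2} = 400$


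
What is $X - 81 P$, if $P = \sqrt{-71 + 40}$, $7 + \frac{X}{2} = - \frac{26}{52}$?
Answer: $-15 - 81 i \sqrt{31} \approx -15.0 - 450.99 i$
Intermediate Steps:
$X = -15$ ($X = -14 + 2 \left(- \frac{26}{52}\right) = -14 + 2 \left(\left(-26\right) \frac{1}{52}\right) = -14 + 2 \left(- \frac{1}{2}\right) = -14 - 1 = -15$)
$P = i \sqrt{31}$ ($P = \sqrt{-31} = i \sqrt{31} \approx 5.5678 i$)
$X - 81 P = -15 - 81 i \sqrt{31}$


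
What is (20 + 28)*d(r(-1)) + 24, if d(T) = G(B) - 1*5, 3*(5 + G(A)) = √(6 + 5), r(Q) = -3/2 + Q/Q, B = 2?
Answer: -456 + 16*√11 ≈ -402.93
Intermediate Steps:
r(Q) = -½ (r(Q) = -3*½ + 1 = -3/2 + 1 = -½)
G(A) = -5 + √11/3 (G(A) = -5 + √(6 + 5)/3 = -5 + √11/3)
d(T) = -10 + √11/3 (d(T) = (-5 + √11/3) - 1*5 = (-5 + √11/3) - 5 = -10 + √11/3)
(20 + 28)*d(r(-1)) + 24 = (20 + 28)*(-10 + √11/3) + 24 = 48*(-10 + √11/3) + 24 = (-480 + 16*√11) + 24 = -456 + 16*√11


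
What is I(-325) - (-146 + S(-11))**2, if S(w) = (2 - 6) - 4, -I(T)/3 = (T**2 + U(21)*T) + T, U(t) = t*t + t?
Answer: 110834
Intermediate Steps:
U(t) = t + t**2 (U(t) = t**2 + t = t + t**2)
I(T) = -1389*T - 3*T**2 (I(T) = -3*((T**2 + (21*(1 + 21))*T) + T) = -3*((T**2 + (21*22)*T) + T) = -3*((T**2 + 462*T) + T) = -3*(T**2 + 463*T) = -1389*T - 3*T**2)
S(w) = -8 (S(w) = -4 - 4 = -8)
I(-325) - (-146 + S(-11))**2 = -3*(-325)*(463 - 325) - (-146 - 8)**2 = -3*(-325)*138 - 1*(-154)**2 = 134550 - 1*23716 = 134550 - 23716 = 110834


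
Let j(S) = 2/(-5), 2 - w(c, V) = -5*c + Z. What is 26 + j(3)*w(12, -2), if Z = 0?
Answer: 6/5 ≈ 1.2000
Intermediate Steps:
w(c, V) = 2 + 5*c (w(c, V) = 2 - (-5*c + 0) = 2 - (-5)*c = 2 + 5*c)
j(S) = -⅖ (j(S) = 2*(-⅕) = -⅖)
26 + j(3)*w(12, -2) = 26 - 2*(2 + 5*12)/5 = 26 - 2*(2 + 60)/5 = 26 - ⅖*62 = 26 - 124/5 = 6/5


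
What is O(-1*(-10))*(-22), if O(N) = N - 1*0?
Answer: -220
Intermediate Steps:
O(N) = N (O(N) = N + 0 = N)
O(-1*(-10))*(-22) = -1*(-10)*(-22) = 10*(-22) = -220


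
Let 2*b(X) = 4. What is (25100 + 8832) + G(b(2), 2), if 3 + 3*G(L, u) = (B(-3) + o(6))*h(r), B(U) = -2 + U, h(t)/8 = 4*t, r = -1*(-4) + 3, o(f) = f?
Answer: 102017/3 ≈ 34006.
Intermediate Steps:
r = 7 (r = 4 + 3 = 7)
b(X) = 2 (b(X) = (1/2)*4 = 2)
h(t) = 32*t (h(t) = 8*(4*t) = 32*t)
G(L, u) = 221/3 (G(L, u) = -1 + (((-2 - 3) + 6)*(32*7))/3 = -1 + ((-5 + 6)*224)/3 = -1 + (1*224)/3 = -1 + (1/3)*224 = -1 + 224/3 = 221/3)
(25100 + 8832) + G(b(2), 2) = (25100 + 8832) + 221/3 = 33932 + 221/3 = 102017/3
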